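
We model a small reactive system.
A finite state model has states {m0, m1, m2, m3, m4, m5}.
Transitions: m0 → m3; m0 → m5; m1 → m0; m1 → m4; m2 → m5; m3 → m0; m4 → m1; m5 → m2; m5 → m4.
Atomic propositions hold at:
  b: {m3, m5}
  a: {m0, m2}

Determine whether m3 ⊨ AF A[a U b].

A[a U b]: least fixpoint, start Z0 = Sat(b) = {m3, m5}, add states in Sat(a) with every successor in Z. Z1 = {m0, m2, m3, m5}; fixed.
Sat(A[a U b]) = {m0, m2, m3, m5}
AF A[a U b]: least fixpoint, start Z0 = {m0, m2, m3, m5}, add states with every successor in Z. Already a fixed point.
Sat(AF A[a U b]) = {m0, m2, m3, m5}
m3 ∈ Sat(AF A[a U b]) = {m0, m2, m3, m5}, so the formula holds at m3.

Yes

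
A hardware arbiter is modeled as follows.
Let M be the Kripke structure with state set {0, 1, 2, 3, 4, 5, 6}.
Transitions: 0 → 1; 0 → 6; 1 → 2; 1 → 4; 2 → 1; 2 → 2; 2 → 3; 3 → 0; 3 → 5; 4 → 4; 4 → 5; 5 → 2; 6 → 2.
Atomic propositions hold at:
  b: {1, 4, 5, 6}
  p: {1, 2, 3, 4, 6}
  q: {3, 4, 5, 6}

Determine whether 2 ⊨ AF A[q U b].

A[q U b]: least fixpoint, start Z0 = Sat(b) = {1, 4, 5, 6}, add states in Sat(q) with every successor in Z. Already a fixed point.
Sat(A[q U b]) = {1, 4, 5, 6}
AF A[q U b]: least fixpoint, start Z0 = {1, 4, 5, 6}, add states with every successor in Z. Z1 = {0, 1, 4, 5, 6}; Z2 = {0, 1, 3, 4, 5, 6}; fixed.
Sat(AF A[q U b]) = {0, 1, 3, 4, 5, 6}
2 ∉ Sat(AF A[q U b]) = {0, 1, 3, 4, 5, 6}, so the formula does not hold at 2.

No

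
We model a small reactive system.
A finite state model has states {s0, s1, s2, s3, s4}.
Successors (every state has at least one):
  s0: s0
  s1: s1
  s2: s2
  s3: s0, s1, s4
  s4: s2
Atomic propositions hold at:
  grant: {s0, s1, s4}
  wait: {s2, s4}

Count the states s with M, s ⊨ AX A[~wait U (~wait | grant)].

Sat(~wait) = {s0, s1, s3}
Sat(~wait | grant) = {s0, s1, s3, s4}
A[~wait U (~wait | grant)]: least fixpoint, start Z0 = Sat((~wait | grant)) = {s0, s1, s3, s4}, add states in Sat(~wait) with every successor in Z. Already a fixed point.
Sat(A[~wait U (~wait | grant)]) = {s0, s1, s3, s4}
Sat(AX A[~wait U (~wait | grant)]) = {s : every successor in {s0, s1, s3, s4}} = {s0, s1, s3}
|Sat(AX A[~wait U (~wait | grant)])| = |{s0, s1, s3}| = 3.

3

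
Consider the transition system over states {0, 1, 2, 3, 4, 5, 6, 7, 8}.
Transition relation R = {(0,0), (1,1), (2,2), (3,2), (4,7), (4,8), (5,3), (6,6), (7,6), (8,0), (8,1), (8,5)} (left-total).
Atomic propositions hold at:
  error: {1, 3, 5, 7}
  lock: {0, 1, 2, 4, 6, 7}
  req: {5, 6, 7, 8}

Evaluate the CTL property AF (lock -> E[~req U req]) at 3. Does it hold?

Yes

Sat(~req) = {0, 1, 2, 3, 4}
E[~req U req]: least fixpoint, start Z0 = Sat(req) = {5, 6, 7, 8}, add states in Sat(~req) with some successor in Z. Z1 = {4, 5, 6, 7, 8}; fixed.
Sat(E[~req U req]) = {4, 5, 6, 7, 8}
Sat(lock -> E[~req U req]) = {3, 4, 5, 6, 7, 8}
AF (lock -> E[~req U req]): least fixpoint, start Z0 = {3, 4, 5, 6, 7, 8}, add states with every successor in Z. Already a fixed point.
Sat(AF (lock -> E[~req U req])) = {3, 4, 5, 6, 7, 8}
3 ∈ Sat(AF (lock -> E[~req U req])) = {3, 4, 5, 6, 7, 8}, so the formula holds at 3.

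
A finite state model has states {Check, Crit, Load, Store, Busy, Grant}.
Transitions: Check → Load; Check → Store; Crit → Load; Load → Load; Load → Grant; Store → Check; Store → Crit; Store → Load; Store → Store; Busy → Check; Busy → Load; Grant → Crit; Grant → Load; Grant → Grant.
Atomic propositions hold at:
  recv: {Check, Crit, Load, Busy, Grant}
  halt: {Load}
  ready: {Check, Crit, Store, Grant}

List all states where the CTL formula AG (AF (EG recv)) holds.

{Crit, Load, Grant}

EG recv: greatest fixpoint, start Z0 = {Check, Crit, Load, Busy, Grant}, keep only states in Sat with some successor in Z. Already a fixed point.
Sat(EG recv) = {Check, Crit, Load, Busy, Grant}
AF (EG recv): least fixpoint, start Z0 = {Check, Crit, Load, Busy, Grant}, add states with every successor in Z. Already a fixed point.
Sat(AF (EG recv)) = {Check, Crit, Load, Busy, Grant}
AG (AF (EG recv)): greatest fixpoint, start Z0 = {Check, Crit, Load, Busy, Grant}, keep only states in Sat with every successor in Z. Z1 = {Crit, Load, Busy, Grant}; Z2 = {Crit, Load, Grant}; fixed.
Sat(AG (AF (EG recv))) = {Crit, Load, Grant}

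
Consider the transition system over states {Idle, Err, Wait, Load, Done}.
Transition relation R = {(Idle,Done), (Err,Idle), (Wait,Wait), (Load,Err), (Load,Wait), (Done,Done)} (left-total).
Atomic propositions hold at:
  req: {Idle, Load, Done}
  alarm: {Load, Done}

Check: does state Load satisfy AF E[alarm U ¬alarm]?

Sat(¬alarm) = {Idle, Err, Wait}
E[alarm U ¬alarm]: least fixpoint, start Z0 = Sat(¬alarm) = {Idle, Err, Wait}, add states in Sat(alarm) with some successor in Z. Z1 = {Idle, Err, Wait, Load}; fixed.
Sat(E[alarm U ¬alarm]) = {Idle, Err, Wait, Load}
AF E[alarm U ¬alarm]: least fixpoint, start Z0 = {Idle, Err, Wait, Load}, add states with every successor in Z. Already a fixed point.
Sat(AF E[alarm U ¬alarm]) = {Idle, Err, Wait, Load}
Load ∈ Sat(AF E[alarm U ¬alarm]) = {Idle, Err, Wait, Load}, so the formula holds at Load.

Yes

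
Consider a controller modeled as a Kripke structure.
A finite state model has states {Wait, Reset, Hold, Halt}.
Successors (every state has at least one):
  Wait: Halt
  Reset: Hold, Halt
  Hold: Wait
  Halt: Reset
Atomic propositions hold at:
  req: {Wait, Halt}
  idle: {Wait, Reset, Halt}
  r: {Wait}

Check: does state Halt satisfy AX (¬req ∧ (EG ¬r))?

Yes

Sat(¬req) = {Reset, Hold}
Sat(¬r) = {Reset, Hold, Halt}
EG ¬r: greatest fixpoint, start Z0 = {Reset, Hold, Halt}, keep only states in Sat with some successor in Z. Z1 = {Reset, Halt}; fixed.
Sat(EG ¬r) = {Reset, Halt}
Sat(¬req ∧ (EG ¬r)) = {Reset}
Sat(AX (¬req ∧ (EG ¬r))) = {s : every successor in {Reset}} = {Halt}
Halt ∈ Sat(AX (¬req ∧ (EG ¬r))) = {Halt}, so the formula holds at Halt.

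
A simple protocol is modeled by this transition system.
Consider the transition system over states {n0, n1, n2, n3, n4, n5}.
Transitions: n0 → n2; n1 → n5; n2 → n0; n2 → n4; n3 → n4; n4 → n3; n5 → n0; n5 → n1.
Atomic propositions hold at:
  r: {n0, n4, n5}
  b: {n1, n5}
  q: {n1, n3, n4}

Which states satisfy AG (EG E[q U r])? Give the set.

{n3, n4}

E[q U r]: least fixpoint, start Z0 = Sat(r) = {n0, n4, n5}, add states in Sat(q) with some successor in Z. Z1 = {n0, n1, n3, n4, n5}; fixed.
Sat(E[q U r]) = {n0, n1, n3, n4, n5}
EG E[q U r]: greatest fixpoint, start Z0 = {n0, n1, n3, n4, n5}, keep only states in Sat with some successor in Z. Z1 = {n1, n3, n4, n5}; fixed.
Sat(EG E[q U r]) = {n1, n3, n4, n5}
AG (EG E[q U r]): greatest fixpoint, start Z0 = {n1, n3, n4, n5}, keep only states in Sat with every successor in Z. Z1 = {n1, n3, n4}; Z2 = {n3, n4}; fixed.
Sat(AG (EG E[q U r])) = {n3, n4}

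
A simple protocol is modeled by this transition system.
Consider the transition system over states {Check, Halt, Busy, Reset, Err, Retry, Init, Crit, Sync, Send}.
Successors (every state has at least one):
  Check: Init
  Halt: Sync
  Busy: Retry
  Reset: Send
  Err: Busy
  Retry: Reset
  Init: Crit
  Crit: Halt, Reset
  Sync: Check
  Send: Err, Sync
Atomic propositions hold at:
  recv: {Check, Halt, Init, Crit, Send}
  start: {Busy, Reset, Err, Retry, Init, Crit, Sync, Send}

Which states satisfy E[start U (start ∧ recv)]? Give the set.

{Busy, Reset, Err, Retry, Init, Crit, Send}

Sat(start ∧ recv) = {Init, Crit, Send}
E[start U (start ∧ recv)]: least fixpoint, start Z0 = Sat((start ∧ recv)) = {Init, Crit, Send}, add states in Sat(start) with some successor in Z. Z1 = {Reset, Init, Crit, Send}; Z2 = {Reset, Retry, Init, Crit, Send}; Z3 = {Busy, Reset, Retry, Init, Crit, Send}; Z4 = {Busy, Reset, Err, Retry, Init, Crit, Send}; fixed.
Sat(E[start U (start ∧ recv)]) = {Busy, Reset, Err, Retry, Init, Crit, Send}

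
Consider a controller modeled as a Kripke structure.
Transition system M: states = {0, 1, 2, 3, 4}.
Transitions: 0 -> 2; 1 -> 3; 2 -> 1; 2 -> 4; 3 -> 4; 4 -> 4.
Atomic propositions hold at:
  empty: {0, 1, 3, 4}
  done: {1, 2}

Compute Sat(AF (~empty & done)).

{0, 2}

Sat(~empty) = {2}
Sat(~empty & done) = {2}
AF (~empty & done): least fixpoint, start Z0 = {2}, add states with every successor in Z. Z1 = {0, 2}; fixed.
Sat(AF (~empty & done)) = {0, 2}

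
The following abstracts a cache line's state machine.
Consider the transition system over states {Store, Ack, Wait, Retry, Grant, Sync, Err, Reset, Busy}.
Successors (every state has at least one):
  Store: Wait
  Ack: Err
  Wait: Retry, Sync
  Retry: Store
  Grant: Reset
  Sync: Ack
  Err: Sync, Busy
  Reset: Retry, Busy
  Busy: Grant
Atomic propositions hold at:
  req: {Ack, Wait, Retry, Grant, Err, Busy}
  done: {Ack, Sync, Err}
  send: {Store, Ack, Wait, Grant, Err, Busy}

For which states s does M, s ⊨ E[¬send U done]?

Sat(¬send) = {Retry, Sync, Reset}
E[¬send U done]: least fixpoint, start Z0 = Sat(done) = {Ack, Sync, Err}, add states in Sat(¬send) with some successor in Z. Already a fixed point.
Sat(E[¬send U done]) = {Ack, Sync, Err}

{Ack, Sync, Err}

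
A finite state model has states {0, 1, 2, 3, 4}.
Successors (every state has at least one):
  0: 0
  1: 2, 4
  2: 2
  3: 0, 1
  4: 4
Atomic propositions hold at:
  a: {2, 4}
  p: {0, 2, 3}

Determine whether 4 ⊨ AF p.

No

AF p: least fixpoint, start Z0 = {0, 2, 3}, add states with every successor in Z. Already a fixed point.
Sat(AF p) = {0, 2, 3}
4 ∉ Sat(AF p) = {0, 2, 3}, so the formula does not hold at 4.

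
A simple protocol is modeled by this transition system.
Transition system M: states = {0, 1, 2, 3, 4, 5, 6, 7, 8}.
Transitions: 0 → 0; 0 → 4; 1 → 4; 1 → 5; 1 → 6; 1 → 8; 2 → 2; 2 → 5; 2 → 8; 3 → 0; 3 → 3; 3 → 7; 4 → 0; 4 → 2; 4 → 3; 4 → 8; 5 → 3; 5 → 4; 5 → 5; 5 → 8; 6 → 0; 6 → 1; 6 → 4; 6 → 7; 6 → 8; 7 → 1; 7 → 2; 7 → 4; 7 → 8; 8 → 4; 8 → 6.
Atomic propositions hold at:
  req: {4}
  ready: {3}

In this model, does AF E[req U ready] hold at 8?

No

E[req U ready]: least fixpoint, start Z0 = Sat(ready) = {3}, add states in Sat(req) with some successor in Z. Z1 = {3, 4}; fixed.
Sat(E[req U ready]) = {3, 4}
AF E[req U ready]: least fixpoint, start Z0 = {3, 4}, add states with every successor in Z. Already a fixed point.
Sat(AF E[req U ready]) = {3, 4}
8 ∉ Sat(AF E[req U ready]) = {3, 4}, so the formula does not hold at 8.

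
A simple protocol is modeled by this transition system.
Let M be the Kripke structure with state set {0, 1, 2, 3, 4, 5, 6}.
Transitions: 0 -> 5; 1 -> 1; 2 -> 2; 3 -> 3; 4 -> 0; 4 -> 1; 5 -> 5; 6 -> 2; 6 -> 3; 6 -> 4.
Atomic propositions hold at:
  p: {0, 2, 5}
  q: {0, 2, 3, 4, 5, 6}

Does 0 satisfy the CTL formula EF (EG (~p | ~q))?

Sat(~p) = {1, 3, 4, 6}
Sat(~q) = {1}
Sat(~p | ~q) = {1, 3, 4, 6}
EG (~p | ~q): greatest fixpoint, start Z0 = {1, 3, 4, 6}, keep only states in Sat with some successor in Z. Already a fixed point.
Sat(EG (~p | ~q)) = {1, 3, 4, 6}
EF (EG (~p | ~q)): least fixpoint, start Z0 = {1, 3, 4, 6}, add states with some successor in Z. Already a fixed point.
Sat(EF (EG (~p | ~q))) = {1, 3, 4, 6}
0 ∉ Sat(EF (EG (~p | ~q))) = {1, 3, 4, 6}, so the formula does not hold at 0.

No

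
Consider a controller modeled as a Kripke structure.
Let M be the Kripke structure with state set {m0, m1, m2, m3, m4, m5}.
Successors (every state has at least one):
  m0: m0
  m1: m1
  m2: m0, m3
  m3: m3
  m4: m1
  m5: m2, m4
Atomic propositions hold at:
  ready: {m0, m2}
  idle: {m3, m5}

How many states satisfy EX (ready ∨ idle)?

Sat(ready ∨ idle) = {m0, m2, m3, m5}
Sat(EX (ready ∨ idle)) = {s : some successor in {m0, m2, m3, m5}} = {m0, m2, m3, m5}
|Sat(EX (ready ∨ idle))| = |{m0, m2, m3, m5}| = 4.

4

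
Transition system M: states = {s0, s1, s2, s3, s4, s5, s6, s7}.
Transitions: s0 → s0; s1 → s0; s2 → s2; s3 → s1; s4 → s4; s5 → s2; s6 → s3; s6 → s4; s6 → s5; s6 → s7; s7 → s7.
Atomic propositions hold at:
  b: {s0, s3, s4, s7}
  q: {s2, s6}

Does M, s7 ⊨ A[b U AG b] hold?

Yes

AG b: greatest fixpoint, start Z0 = {s0, s3, s4, s7}, keep only states in Sat with every successor in Z. Z1 = {s0, s4, s7}; fixed.
Sat(AG b) = {s0, s4, s7}
A[b U AG b]: least fixpoint, start Z0 = Sat(AG b) = {s0, s4, s7}, add states in Sat(b) with every successor in Z. Already a fixed point.
Sat(A[b U AG b]) = {s0, s4, s7}
s7 ∈ Sat(A[b U AG b]) = {s0, s4, s7}, so the formula holds at s7.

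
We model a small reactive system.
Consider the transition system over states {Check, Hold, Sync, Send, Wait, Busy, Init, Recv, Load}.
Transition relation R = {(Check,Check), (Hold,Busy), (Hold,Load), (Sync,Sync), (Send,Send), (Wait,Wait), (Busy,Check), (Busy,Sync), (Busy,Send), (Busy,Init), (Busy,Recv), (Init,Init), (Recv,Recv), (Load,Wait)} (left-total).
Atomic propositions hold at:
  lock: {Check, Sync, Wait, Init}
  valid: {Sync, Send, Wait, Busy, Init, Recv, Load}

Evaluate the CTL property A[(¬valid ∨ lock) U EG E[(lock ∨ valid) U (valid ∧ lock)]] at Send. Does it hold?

No

Sat(¬valid) = {Check, Hold}
Sat(¬valid ∨ lock) = {Check, Hold, Sync, Wait, Init}
Sat(lock ∨ valid) = {Check, Sync, Send, Wait, Busy, Init, Recv, Load}
Sat(valid ∧ lock) = {Sync, Wait, Init}
E[(lock ∨ valid) U (valid ∧ lock)]: least fixpoint, start Z0 = Sat((valid ∧ lock)) = {Sync, Wait, Init}, add states in Sat(lock ∨ valid) with some successor in Z. Z1 = {Sync, Wait, Busy, Init, Load}; fixed.
Sat(E[(lock ∨ valid) U (valid ∧ lock)]) = {Sync, Wait, Busy, Init, Load}
EG E[(lock ∨ valid) U (valid ∧ lock)]: greatest fixpoint, start Z0 = {Sync, Wait, Busy, Init, Load}, keep only states in Sat with some successor in Z. Already a fixed point.
Sat(EG E[(lock ∨ valid) U (valid ∧ lock)]) = {Sync, Wait, Busy, Init, Load}
A[(¬valid ∨ lock) U EG E[(lock ∨ valid) U (valid ∧ lock)]]: least fixpoint, start Z0 = Sat(EG E[(lock ∨ valid) U (valid ∧ lock)]) = {Sync, Wait, Busy, Init, Load}, add states in Sat(¬valid ∨ lock) with every successor in Z. Z1 = {Hold, Sync, Wait, Busy, Init, Load}; fixed.
Sat(A[(¬valid ∨ lock) U EG E[(lock ∨ valid) U (valid ∧ lock)]]) = {Hold, Sync, Wait, Busy, Init, Load}
Send ∉ Sat(A[(¬valid ∨ lock) U EG E[(lock ∨ valid) U (valid ∧ lock)]]) = {Hold, Sync, Wait, Busy, Init, Load}, so the formula does not hold at Send.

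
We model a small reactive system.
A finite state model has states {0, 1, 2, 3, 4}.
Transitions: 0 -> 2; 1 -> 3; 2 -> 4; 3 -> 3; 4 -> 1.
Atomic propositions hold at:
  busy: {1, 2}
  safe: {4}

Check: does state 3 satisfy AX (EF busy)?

No

EF busy: least fixpoint, start Z0 = {1, 2}, add states with some successor in Z. Z1 = {0, 1, 2, 4}; fixed.
Sat(EF busy) = {0, 1, 2, 4}
Sat(AX (EF busy)) = {s : every successor in {0, 1, 2, 4}} = {0, 2, 4}
3 ∉ Sat(AX (EF busy)) = {0, 2, 4}, so the formula does not hold at 3.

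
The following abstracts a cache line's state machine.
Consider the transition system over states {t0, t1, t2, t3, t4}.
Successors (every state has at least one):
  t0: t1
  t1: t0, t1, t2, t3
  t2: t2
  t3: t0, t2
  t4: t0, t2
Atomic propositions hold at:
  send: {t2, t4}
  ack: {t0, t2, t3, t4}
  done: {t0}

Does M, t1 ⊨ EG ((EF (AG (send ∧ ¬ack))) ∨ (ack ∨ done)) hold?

Sat(¬ack) = {t1}
Sat(send ∧ ¬ack) = ∅
AG (send ∧ ¬ack): greatest fixpoint, start Z0 = ∅, keep only states in Sat with every successor in Z. Already a fixed point.
Sat(AG (send ∧ ¬ack)) = ∅
EF (AG (send ∧ ¬ack)): least fixpoint, start Z0 = ∅, add states with some successor in Z. Already a fixed point.
Sat(EF (AG (send ∧ ¬ack))) = ∅
Sat(ack ∨ done) = {t0, t2, t3, t4}
Sat((EF (AG (send ∧ ¬ack))) ∨ (ack ∨ done)) = {t0, t2, t3, t4}
EG ((EF (AG (send ∧ ¬ack))) ∨ (ack ∨ done)): greatest fixpoint, start Z0 = {t0, t2, t3, t4}, keep only states in Sat with some successor in Z. Z1 = {t2, t3, t4}; fixed.
Sat(EG ((EF (AG (send ∧ ¬ack))) ∨ (ack ∨ done))) = {t2, t3, t4}
t1 ∉ Sat(EG ((EF (AG (send ∧ ¬ack))) ∨ (ack ∨ done))) = {t2, t3, t4}, so the formula does not hold at t1.

No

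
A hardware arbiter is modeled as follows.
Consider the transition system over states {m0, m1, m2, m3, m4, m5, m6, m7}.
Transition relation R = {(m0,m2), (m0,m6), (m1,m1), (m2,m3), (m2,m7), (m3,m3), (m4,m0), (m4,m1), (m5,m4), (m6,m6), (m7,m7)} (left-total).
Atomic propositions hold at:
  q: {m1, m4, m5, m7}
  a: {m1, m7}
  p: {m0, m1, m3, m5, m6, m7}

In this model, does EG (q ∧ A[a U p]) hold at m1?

Yes

A[a U p]: least fixpoint, start Z0 = Sat(p) = {m0, m1, m3, m5, m6, m7}, add states in Sat(a) with every successor in Z. Already a fixed point.
Sat(A[a U p]) = {m0, m1, m3, m5, m6, m7}
Sat(q ∧ A[a U p]) = {m1, m5, m7}
EG (q ∧ A[a U p]): greatest fixpoint, start Z0 = {m1, m5, m7}, keep only states in Sat with some successor in Z. Z1 = {m1, m7}; fixed.
Sat(EG (q ∧ A[a U p])) = {m1, m7}
m1 ∈ Sat(EG (q ∧ A[a U p])) = {m1, m7}, so the formula holds at m1.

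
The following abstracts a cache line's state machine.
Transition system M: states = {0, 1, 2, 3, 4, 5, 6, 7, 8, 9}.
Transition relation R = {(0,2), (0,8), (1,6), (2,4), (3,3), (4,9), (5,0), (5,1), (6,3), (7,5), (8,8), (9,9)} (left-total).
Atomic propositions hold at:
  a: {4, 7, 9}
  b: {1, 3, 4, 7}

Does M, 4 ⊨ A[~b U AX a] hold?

Sat(~b) = {0, 2, 5, 6, 8, 9}
Sat(AX a) = {s : every successor in {4, 7, 9}} = {2, 4, 9}
A[~b U AX a]: least fixpoint, start Z0 = Sat(AX a) = {2, 4, 9}, add states in Sat(~b) with every successor in Z. Already a fixed point.
Sat(A[~b U AX a]) = {2, 4, 9}
4 ∈ Sat(A[~b U AX a]) = {2, 4, 9}, so the formula holds at 4.

Yes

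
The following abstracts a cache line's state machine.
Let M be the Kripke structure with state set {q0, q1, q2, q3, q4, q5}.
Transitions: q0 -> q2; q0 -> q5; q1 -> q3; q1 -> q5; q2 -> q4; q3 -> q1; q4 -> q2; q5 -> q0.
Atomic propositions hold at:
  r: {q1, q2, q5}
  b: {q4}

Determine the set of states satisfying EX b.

{q2}

Sat(EX b) = {s : some successor in {q4}} = {q2}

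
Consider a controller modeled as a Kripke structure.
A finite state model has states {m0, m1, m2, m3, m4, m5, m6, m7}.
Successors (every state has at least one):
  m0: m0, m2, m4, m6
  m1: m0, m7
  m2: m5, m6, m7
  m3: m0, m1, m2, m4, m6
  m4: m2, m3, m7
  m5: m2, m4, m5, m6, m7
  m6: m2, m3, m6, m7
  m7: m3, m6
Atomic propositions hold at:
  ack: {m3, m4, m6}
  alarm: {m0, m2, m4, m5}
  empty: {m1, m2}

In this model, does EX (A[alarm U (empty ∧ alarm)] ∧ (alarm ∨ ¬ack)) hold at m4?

Sat(empty ∧ alarm) = {m2}
A[alarm U (empty ∧ alarm)]: least fixpoint, start Z0 = Sat((empty ∧ alarm)) = {m2}, add states in Sat(alarm) with every successor in Z. Already a fixed point.
Sat(A[alarm U (empty ∧ alarm)]) = {m2}
Sat(¬ack) = {m0, m1, m2, m5, m7}
Sat(alarm ∨ ¬ack) = {m0, m1, m2, m4, m5, m7}
Sat(A[alarm U (empty ∧ alarm)] ∧ (alarm ∨ ¬ack)) = {m2}
Sat(EX (A[alarm U (empty ∧ alarm)] ∧ (alarm ∨ ¬ack))) = {s : some successor in {m2}} = {m0, m3, m4, m5, m6}
m4 ∈ Sat(EX (A[alarm U (empty ∧ alarm)] ∧ (alarm ∨ ¬ack))) = {m0, m3, m4, m5, m6}, so the formula holds at m4.

Yes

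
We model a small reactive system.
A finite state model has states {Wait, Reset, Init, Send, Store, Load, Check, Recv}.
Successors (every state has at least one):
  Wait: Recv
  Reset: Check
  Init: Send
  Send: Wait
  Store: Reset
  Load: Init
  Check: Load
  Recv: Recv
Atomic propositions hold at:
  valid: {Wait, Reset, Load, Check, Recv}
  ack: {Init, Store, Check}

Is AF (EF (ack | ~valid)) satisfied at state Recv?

Sat(~valid) = {Init, Send, Store}
Sat(ack | ~valid) = {Init, Send, Store, Check}
EF (ack | ~valid): least fixpoint, start Z0 = {Init, Send, Store, Check}, add states with some successor in Z. Z1 = {Reset, Init, Send, Store, Load, Check}; fixed.
Sat(EF (ack | ~valid)) = {Reset, Init, Send, Store, Load, Check}
AF (EF (ack | ~valid)): least fixpoint, start Z0 = {Reset, Init, Send, Store, Load, Check}, add states with every successor in Z. Already a fixed point.
Sat(AF (EF (ack | ~valid))) = {Reset, Init, Send, Store, Load, Check}
Recv ∉ Sat(AF (EF (ack | ~valid))) = {Reset, Init, Send, Store, Load, Check}, so the formula does not hold at Recv.

No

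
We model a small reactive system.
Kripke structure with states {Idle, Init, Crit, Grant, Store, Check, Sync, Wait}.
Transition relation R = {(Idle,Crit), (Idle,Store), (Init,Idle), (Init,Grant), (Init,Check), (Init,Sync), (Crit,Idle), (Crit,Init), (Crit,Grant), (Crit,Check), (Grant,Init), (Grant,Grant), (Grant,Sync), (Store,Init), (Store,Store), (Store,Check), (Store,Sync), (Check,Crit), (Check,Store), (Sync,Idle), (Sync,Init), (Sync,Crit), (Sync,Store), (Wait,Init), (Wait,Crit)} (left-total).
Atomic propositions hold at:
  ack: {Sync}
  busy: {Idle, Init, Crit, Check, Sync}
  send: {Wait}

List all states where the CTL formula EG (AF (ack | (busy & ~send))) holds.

Sat(~send) = {Idle, Init, Crit, Grant, Store, Check, Sync}
Sat(busy & ~send) = {Idle, Init, Crit, Check, Sync}
Sat(ack | (busy & ~send)) = {Idle, Init, Crit, Check, Sync}
AF (ack | (busy & ~send)): least fixpoint, start Z0 = {Idle, Init, Crit, Check, Sync}, add states with every successor in Z. Z1 = {Idle, Init, Crit, Check, Sync, Wait}; fixed.
Sat(AF (ack | (busy & ~send))) = {Idle, Init, Crit, Check, Sync, Wait}
EG (AF (ack | (busy & ~send))): greatest fixpoint, start Z0 = {Idle, Init, Crit, Check, Sync, Wait}, keep only states in Sat with some successor in Z. Already a fixed point.
Sat(EG (AF (ack | (busy & ~send)))) = {Idle, Init, Crit, Check, Sync, Wait}

{Idle, Init, Crit, Check, Sync, Wait}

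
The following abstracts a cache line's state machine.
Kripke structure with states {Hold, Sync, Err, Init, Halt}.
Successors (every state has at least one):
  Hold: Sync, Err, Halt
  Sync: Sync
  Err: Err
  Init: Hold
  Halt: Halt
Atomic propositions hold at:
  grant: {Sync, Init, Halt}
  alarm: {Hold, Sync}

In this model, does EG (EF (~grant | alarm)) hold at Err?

Sat(~grant) = {Hold, Err}
Sat(~grant | alarm) = {Hold, Sync, Err}
EF (~grant | alarm): least fixpoint, start Z0 = {Hold, Sync, Err}, add states with some successor in Z. Z1 = {Hold, Sync, Err, Init}; fixed.
Sat(EF (~grant | alarm)) = {Hold, Sync, Err, Init}
EG (EF (~grant | alarm)): greatest fixpoint, start Z0 = {Hold, Sync, Err, Init}, keep only states in Sat with some successor in Z. Already a fixed point.
Sat(EG (EF (~grant | alarm))) = {Hold, Sync, Err, Init}
Err ∈ Sat(EG (EF (~grant | alarm))) = {Hold, Sync, Err, Init}, so the formula holds at Err.

Yes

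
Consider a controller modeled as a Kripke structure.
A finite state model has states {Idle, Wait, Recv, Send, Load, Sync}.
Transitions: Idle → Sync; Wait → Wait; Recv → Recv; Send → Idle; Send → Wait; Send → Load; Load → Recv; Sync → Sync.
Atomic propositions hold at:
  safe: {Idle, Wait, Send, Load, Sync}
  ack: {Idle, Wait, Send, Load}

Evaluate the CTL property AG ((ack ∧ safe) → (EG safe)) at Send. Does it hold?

No

Sat(ack ∧ safe) = {Idle, Wait, Send, Load}
EG safe: greatest fixpoint, start Z0 = {Idle, Wait, Send, Load, Sync}, keep only states in Sat with some successor in Z. Z1 = {Idle, Wait, Send, Sync}; fixed.
Sat(EG safe) = {Idle, Wait, Send, Sync}
Sat((ack ∧ safe) → (EG safe)) = {Idle, Wait, Recv, Send, Sync}
AG ((ack ∧ safe) → (EG safe)): greatest fixpoint, start Z0 = {Idle, Wait, Recv, Send, Sync}, keep only states in Sat with every successor in Z. Z1 = {Idle, Wait, Recv, Sync}; fixed.
Sat(AG ((ack ∧ safe) → (EG safe))) = {Idle, Wait, Recv, Sync}
Send ∉ Sat(AG ((ack ∧ safe) → (EG safe))) = {Idle, Wait, Recv, Sync}, so the formula does not hold at Send.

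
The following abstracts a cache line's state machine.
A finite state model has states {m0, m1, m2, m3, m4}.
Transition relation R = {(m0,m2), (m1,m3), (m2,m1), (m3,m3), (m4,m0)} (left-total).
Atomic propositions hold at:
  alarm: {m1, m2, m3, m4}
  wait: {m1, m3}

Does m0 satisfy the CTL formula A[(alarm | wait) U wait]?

Sat(alarm | wait) = {m1, m2, m3, m4}
A[(alarm | wait) U wait]: least fixpoint, start Z0 = Sat(wait) = {m1, m3}, add states in Sat(alarm | wait) with every successor in Z. Z1 = {m1, m2, m3}; fixed.
Sat(A[(alarm | wait) U wait]) = {m1, m2, m3}
m0 ∉ Sat(A[(alarm | wait) U wait]) = {m1, m2, m3}, so the formula does not hold at m0.

No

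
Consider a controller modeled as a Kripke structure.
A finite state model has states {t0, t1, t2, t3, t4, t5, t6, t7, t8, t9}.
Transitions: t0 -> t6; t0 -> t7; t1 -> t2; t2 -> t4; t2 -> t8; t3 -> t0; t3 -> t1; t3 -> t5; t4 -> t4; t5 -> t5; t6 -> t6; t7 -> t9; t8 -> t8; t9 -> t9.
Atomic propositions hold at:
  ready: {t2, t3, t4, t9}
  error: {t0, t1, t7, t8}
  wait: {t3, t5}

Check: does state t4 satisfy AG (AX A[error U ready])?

Yes

A[error U ready]: least fixpoint, start Z0 = Sat(ready) = {t2, t3, t4, t9}, add states in Sat(error) with every successor in Z. Z1 = {t1, t2, t3, t4, t7, t9}; fixed.
Sat(A[error U ready]) = {t1, t2, t3, t4, t7, t9}
Sat(AX A[error U ready]) = {s : every successor in {t1, t2, t3, t4, t7, t9}} = {t1, t4, t7, t9}
AG (AX A[error U ready]): greatest fixpoint, start Z0 = {t1, t4, t7, t9}, keep only states in Sat with every successor in Z. Z1 = {t4, t7, t9}; fixed.
Sat(AG (AX A[error U ready])) = {t4, t7, t9}
t4 ∈ Sat(AG (AX A[error U ready])) = {t4, t7, t9}, so the formula holds at t4.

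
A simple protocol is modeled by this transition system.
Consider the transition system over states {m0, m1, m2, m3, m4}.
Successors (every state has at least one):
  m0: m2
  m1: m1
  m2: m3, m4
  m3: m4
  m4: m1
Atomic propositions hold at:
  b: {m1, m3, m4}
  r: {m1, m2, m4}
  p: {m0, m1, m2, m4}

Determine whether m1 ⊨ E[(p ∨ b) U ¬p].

No

Sat(p ∨ b) = {m0, m1, m2, m3, m4}
Sat(¬p) = {m3}
E[(p ∨ b) U ¬p]: least fixpoint, start Z0 = Sat(¬p) = {m3}, add states in Sat(p ∨ b) with some successor in Z. Z1 = {m2, m3}; Z2 = {m0, m2, m3}; fixed.
Sat(E[(p ∨ b) U ¬p]) = {m0, m2, m3}
m1 ∉ Sat(E[(p ∨ b) U ¬p]) = {m0, m2, m3}, so the formula does not hold at m1.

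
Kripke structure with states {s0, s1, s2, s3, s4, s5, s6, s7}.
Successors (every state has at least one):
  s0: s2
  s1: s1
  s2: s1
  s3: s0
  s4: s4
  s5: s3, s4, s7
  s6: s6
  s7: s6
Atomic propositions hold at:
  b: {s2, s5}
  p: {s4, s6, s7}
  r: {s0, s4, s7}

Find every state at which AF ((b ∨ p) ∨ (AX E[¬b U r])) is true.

{s0, s2, s3, s4, s5, s6, s7}

Sat(b ∨ p) = {s2, s4, s5, s6, s7}
Sat(¬b) = {s0, s1, s3, s4, s6, s7}
E[¬b U r]: least fixpoint, start Z0 = Sat(r) = {s0, s4, s7}, add states in Sat(¬b) with some successor in Z. Z1 = {s0, s3, s4, s7}; fixed.
Sat(E[¬b U r]) = {s0, s3, s4, s7}
Sat(AX E[¬b U r]) = {s : every successor in {s0, s3, s4, s7}} = {s3, s4, s5}
Sat((b ∨ p) ∨ (AX E[¬b U r])) = {s2, s3, s4, s5, s6, s7}
AF ((b ∨ p) ∨ (AX E[¬b U r])): least fixpoint, start Z0 = {s2, s3, s4, s5, s6, s7}, add states with every successor in Z. Z1 = {s0, s2, s3, s4, s5, s6, s7}; fixed.
Sat(AF ((b ∨ p) ∨ (AX E[¬b U r]))) = {s0, s2, s3, s4, s5, s6, s7}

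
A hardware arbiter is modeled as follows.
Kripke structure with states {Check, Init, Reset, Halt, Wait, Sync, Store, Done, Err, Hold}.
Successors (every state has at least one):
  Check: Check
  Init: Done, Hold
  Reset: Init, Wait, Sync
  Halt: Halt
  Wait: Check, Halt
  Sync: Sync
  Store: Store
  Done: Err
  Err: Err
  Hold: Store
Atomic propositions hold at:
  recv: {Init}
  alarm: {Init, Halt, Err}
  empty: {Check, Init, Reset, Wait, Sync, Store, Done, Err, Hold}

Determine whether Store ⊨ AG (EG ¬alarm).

Sat(¬alarm) = {Check, Reset, Wait, Sync, Store, Done, Hold}
EG ¬alarm: greatest fixpoint, start Z0 = {Check, Reset, Wait, Sync, Store, Done, Hold}, keep only states in Sat with some successor in Z. Z1 = {Check, Reset, Wait, Sync, Store, Hold}; fixed.
Sat(EG ¬alarm) = {Check, Reset, Wait, Sync, Store, Hold}
AG (EG ¬alarm): greatest fixpoint, start Z0 = {Check, Reset, Wait, Sync, Store, Hold}, keep only states in Sat with every successor in Z. Z1 = {Check, Sync, Store, Hold}; fixed.
Sat(AG (EG ¬alarm)) = {Check, Sync, Store, Hold}
Store ∈ Sat(AG (EG ¬alarm)) = {Check, Sync, Store, Hold}, so the formula holds at Store.

Yes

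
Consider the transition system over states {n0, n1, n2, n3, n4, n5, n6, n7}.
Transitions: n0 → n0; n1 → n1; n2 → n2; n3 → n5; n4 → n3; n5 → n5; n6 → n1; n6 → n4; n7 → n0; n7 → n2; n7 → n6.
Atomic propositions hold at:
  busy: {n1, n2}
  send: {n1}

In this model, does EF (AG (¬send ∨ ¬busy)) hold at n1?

No

Sat(¬send) = {n0, n2, n3, n4, n5, n6, n7}
Sat(¬busy) = {n0, n3, n4, n5, n6, n7}
Sat(¬send ∨ ¬busy) = {n0, n2, n3, n4, n5, n6, n7}
AG (¬send ∨ ¬busy): greatest fixpoint, start Z0 = {n0, n2, n3, n4, n5, n6, n7}, keep only states in Sat with every successor in Z. Z1 = {n0, n2, n3, n4, n5, n7}; Z2 = {n0, n2, n3, n4, n5}; fixed.
Sat(AG (¬send ∨ ¬busy)) = {n0, n2, n3, n4, n5}
EF (AG (¬send ∨ ¬busy)): least fixpoint, start Z0 = {n0, n2, n3, n4, n5}, add states with some successor in Z. Z1 = {n0, n2, n3, n4, n5, n6, n7}; fixed.
Sat(EF (AG (¬send ∨ ¬busy))) = {n0, n2, n3, n4, n5, n6, n7}
n1 ∉ Sat(EF (AG (¬send ∨ ¬busy))) = {n0, n2, n3, n4, n5, n6, n7}, so the formula does not hold at n1.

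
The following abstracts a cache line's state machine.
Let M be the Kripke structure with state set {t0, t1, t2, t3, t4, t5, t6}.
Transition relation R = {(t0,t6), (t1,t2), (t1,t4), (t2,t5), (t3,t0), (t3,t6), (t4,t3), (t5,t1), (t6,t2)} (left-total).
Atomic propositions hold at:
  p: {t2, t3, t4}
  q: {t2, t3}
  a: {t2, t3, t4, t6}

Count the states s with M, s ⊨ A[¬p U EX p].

Sat(¬p) = {t0, t1, t5, t6}
Sat(EX p) = {s : some successor in {t2, t3, t4}} = {t1, t4, t6}
A[¬p U EX p]: least fixpoint, start Z0 = Sat(EX p) = {t1, t4, t6}, add states in Sat(¬p) with every successor in Z. Z1 = {t0, t1, t4, t5, t6}; fixed.
Sat(A[¬p U EX p]) = {t0, t1, t4, t5, t6}
|Sat(A[¬p U EX p])| = |{t0, t1, t4, t5, t6}| = 5.

5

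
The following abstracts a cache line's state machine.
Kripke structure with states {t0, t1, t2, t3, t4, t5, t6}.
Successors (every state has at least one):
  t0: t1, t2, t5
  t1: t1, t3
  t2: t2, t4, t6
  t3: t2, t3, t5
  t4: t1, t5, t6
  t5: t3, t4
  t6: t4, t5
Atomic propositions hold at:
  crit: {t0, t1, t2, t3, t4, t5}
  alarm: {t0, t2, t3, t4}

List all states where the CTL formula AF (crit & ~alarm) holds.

{t1, t5}

Sat(~alarm) = {t1, t5, t6}
Sat(crit & ~alarm) = {t1, t5}
AF (crit & ~alarm): least fixpoint, start Z0 = {t1, t5}, add states with every successor in Z. Already a fixed point.
Sat(AF (crit & ~alarm)) = {t1, t5}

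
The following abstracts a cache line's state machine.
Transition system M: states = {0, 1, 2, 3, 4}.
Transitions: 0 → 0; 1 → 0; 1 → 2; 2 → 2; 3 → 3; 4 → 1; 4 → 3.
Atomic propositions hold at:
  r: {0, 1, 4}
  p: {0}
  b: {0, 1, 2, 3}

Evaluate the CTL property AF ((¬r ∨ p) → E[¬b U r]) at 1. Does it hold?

Yes

Sat(¬r) = {2, 3}
Sat(¬r ∨ p) = {0, 2, 3}
Sat(¬b) = {4}
E[¬b U r]: least fixpoint, start Z0 = Sat(r) = {0, 1, 4}, add states in Sat(¬b) with some successor in Z. Already a fixed point.
Sat(E[¬b U r]) = {0, 1, 4}
Sat((¬r ∨ p) → E[¬b U r]) = {0, 1, 4}
AF ((¬r ∨ p) → E[¬b U r]): least fixpoint, start Z0 = {0, 1, 4}, add states with every successor in Z. Already a fixed point.
Sat(AF ((¬r ∨ p) → E[¬b U r])) = {0, 1, 4}
1 ∈ Sat(AF ((¬r ∨ p) → E[¬b U r])) = {0, 1, 4}, so the formula holds at 1.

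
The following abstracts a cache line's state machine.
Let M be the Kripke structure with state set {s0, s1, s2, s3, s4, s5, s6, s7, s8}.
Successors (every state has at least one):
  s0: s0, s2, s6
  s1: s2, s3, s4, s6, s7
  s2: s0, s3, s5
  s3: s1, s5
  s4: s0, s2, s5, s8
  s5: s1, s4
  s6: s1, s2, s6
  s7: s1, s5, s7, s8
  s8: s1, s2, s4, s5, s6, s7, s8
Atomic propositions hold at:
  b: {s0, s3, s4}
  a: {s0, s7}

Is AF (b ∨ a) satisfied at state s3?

Sat(b ∨ a) = {s0, s3, s4, s7}
AF (b ∨ a): least fixpoint, start Z0 = {s0, s3, s4, s7}, add states with every successor in Z. Already a fixed point.
Sat(AF (b ∨ a)) = {s0, s3, s4, s7}
s3 ∈ Sat(AF (b ∨ a)) = {s0, s3, s4, s7}, so the formula holds at s3.

Yes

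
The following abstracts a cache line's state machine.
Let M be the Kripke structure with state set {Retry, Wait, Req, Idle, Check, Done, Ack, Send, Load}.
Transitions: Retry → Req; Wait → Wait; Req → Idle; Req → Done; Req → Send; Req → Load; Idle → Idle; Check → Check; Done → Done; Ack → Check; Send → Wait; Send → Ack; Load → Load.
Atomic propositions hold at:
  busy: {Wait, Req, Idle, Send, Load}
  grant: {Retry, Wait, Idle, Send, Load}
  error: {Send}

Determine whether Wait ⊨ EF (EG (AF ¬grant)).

Sat(¬grant) = {Req, Check, Done, Ack}
AF ¬grant: least fixpoint, start Z0 = {Req, Check, Done, Ack}, add states with every successor in Z. Z1 = {Retry, Req, Check, Done, Ack}; fixed.
Sat(AF ¬grant) = {Retry, Req, Check, Done, Ack}
EG (AF ¬grant): greatest fixpoint, start Z0 = {Retry, Req, Check, Done, Ack}, keep only states in Sat with some successor in Z. Already a fixed point.
Sat(EG (AF ¬grant)) = {Retry, Req, Check, Done, Ack}
EF (EG (AF ¬grant)): least fixpoint, start Z0 = {Retry, Req, Check, Done, Ack}, add states with some successor in Z. Z1 = {Retry, Req, Check, Done, Ack, Send}; fixed.
Sat(EF (EG (AF ¬grant))) = {Retry, Req, Check, Done, Ack, Send}
Wait ∉ Sat(EF (EG (AF ¬grant))) = {Retry, Req, Check, Done, Ack, Send}, so the formula does not hold at Wait.

No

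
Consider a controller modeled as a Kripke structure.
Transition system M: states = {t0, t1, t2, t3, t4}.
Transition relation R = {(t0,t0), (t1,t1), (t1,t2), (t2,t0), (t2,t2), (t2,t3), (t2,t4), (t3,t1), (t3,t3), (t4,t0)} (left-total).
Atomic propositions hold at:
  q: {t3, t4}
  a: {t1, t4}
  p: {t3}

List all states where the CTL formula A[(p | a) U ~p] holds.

Sat(p | a) = {t1, t3, t4}
Sat(~p) = {t0, t1, t2, t4}
A[(p | a) U ~p]: least fixpoint, start Z0 = Sat(~p) = {t0, t1, t2, t4}, add states in Sat(p | a) with every successor in Z. Already a fixed point.
Sat(A[(p | a) U ~p]) = {t0, t1, t2, t4}

{t0, t1, t2, t4}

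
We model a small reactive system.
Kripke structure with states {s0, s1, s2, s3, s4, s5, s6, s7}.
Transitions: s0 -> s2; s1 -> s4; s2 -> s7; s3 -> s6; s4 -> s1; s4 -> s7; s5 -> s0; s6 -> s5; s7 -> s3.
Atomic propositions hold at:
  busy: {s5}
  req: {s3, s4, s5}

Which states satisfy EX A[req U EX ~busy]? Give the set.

{s0, s1, s2, s4, s5, s6, s7}

Sat(~busy) = {s0, s1, s2, s3, s4, s6, s7}
Sat(EX ~busy) = {s : some successor in {s0, s1, s2, s3, s4, s6, s7}} = {s0, s1, s2, s3, s4, s5, s7}
A[req U EX ~busy]: least fixpoint, start Z0 = Sat(EX ~busy) = {s0, s1, s2, s3, s4, s5, s7}, add states in Sat(req) with every successor in Z. Already a fixed point.
Sat(A[req U EX ~busy]) = {s0, s1, s2, s3, s4, s5, s7}
Sat(EX A[req U EX ~busy]) = {s : some successor in {s0, s1, s2, s3, s4, s5, s7}} = {s0, s1, s2, s4, s5, s6, s7}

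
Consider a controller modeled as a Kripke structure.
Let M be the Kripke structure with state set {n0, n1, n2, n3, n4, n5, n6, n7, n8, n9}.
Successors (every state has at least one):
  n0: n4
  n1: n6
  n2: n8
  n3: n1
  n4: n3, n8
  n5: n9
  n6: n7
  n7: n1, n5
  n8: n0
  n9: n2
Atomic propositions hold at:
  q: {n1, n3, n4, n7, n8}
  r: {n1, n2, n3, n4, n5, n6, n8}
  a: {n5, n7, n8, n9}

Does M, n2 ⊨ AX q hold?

Yes

Sat(AX q) = {s : every successor in {n1, n3, n4, n7, n8}} = {n0, n2, n3, n4, n6}
n2 ∈ Sat(AX q) = {n0, n2, n3, n4, n6}, so the formula holds at n2.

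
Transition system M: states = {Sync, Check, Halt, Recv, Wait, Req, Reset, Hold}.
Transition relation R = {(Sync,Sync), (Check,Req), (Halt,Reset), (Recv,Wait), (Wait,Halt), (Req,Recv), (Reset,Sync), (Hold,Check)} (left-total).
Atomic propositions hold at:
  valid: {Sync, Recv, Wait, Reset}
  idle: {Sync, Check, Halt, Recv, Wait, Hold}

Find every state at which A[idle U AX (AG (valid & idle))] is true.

Sat(valid & idle) = {Sync, Recv, Wait}
AG (valid & idle): greatest fixpoint, start Z0 = {Sync, Recv, Wait}, keep only states in Sat with every successor in Z. Z1 = {Sync, Recv}; Z2 = {Sync}; fixed.
Sat(AG (valid & idle)) = {Sync}
Sat(AX (AG (valid & idle))) = {s : every successor in {Sync}} = {Sync, Reset}
A[idle U AX (AG (valid & idle))]: least fixpoint, start Z0 = Sat(AX (AG (valid & idle))) = {Sync, Reset}, add states in Sat(idle) with every successor in Z. Z1 = {Sync, Halt, Reset}; Z2 = {Sync, Halt, Wait, Reset}; Z3 = {Sync, Halt, Recv, Wait, Reset}; fixed.
Sat(A[idle U AX (AG (valid & idle))]) = {Sync, Halt, Recv, Wait, Reset}

{Sync, Halt, Recv, Wait, Reset}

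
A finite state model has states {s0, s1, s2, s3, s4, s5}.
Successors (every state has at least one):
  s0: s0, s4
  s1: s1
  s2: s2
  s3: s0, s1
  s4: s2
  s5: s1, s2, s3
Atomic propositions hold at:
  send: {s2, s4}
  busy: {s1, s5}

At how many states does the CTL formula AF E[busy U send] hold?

3

E[busy U send]: least fixpoint, start Z0 = Sat(send) = {s2, s4}, add states in Sat(busy) with some successor in Z. Z1 = {s2, s4, s5}; fixed.
Sat(E[busy U send]) = {s2, s4, s5}
AF E[busy U send]: least fixpoint, start Z0 = {s2, s4, s5}, add states with every successor in Z. Already a fixed point.
Sat(AF E[busy U send]) = {s2, s4, s5}
|Sat(AF E[busy U send])| = |{s2, s4, s5}| = 3.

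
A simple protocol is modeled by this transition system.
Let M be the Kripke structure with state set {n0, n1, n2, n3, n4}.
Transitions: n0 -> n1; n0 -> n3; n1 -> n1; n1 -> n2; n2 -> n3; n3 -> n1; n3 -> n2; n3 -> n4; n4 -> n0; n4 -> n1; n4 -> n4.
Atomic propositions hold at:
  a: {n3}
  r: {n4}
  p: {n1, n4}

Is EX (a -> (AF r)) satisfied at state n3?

Yes

AF r: least fixpoint, start Z0 = {n4}, add states with every successor in Z. Already a fixed point.
Sat(AF r) = {n4}
Sat(a -> (AF r)) = {n0, n1, n2, n4}
Sat(EX (a -> (AF r))) = {s : some successor in {n0, n1, n2, n4}} = {n0, n1, n3, n4}
n3 ∈ Sat(EX (a -> (AF r))) = {n0, n1, n3, n4}, so the formula holds at n3.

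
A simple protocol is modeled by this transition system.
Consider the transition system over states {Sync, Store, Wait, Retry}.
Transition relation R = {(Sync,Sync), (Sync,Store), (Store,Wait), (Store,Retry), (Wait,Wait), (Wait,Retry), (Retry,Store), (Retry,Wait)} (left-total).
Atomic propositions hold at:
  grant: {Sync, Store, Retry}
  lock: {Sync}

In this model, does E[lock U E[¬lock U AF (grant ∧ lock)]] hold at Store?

No

Sat(¬lock) = {Store, Wait, Retry}
Sat(grant ∧ lock) = {Sync}
AF (grant ∧ lock): least fixpoint, start Z0 = {Sync}, add states with every successor in Z. Already a fixed point.
Sat(AF (grant ∧ lock)) = {Sync}
E[¬lock U AF (grant ∧ lock)]: least fixpoint, start Z0 = Sat(AF (grant ∧ lock)) = {Sync}, add states in Sat(¬lock) with some successor in Z. Already a fixed point.
Sat(E[¬lock U AF (grant ∧ lock)]) = {Sync}
E[lock U E[¬lock U AF (grant ∧ lock)]]: least fixpoint, start Z0 = Sat(E[¬lock U AF (grant ∧ lock)]) = {Sync}, add states in Sat(lock) with some successor in Z. Already a fixed point.
Sat(E[lock U E[¬lock U AF (grant ∧ lock)]]) = {Sync}
Store ∉ Sat(E[lock U E[¬lock U AF (grant ∧ lock)]]) = {Sync}, so the formula does not hold at Store.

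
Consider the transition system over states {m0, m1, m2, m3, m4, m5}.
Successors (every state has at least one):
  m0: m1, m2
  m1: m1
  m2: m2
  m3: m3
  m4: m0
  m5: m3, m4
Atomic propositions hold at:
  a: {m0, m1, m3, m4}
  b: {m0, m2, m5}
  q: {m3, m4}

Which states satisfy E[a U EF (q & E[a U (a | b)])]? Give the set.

Sat(a | b) = {m0, m1, m2, m3, m4, m5}
E[a U (a | b)]: least fixpoint, start Z0 = Sat((a | b)) = {m0, m1, m2, m3, m4, m5}, add states in Sat(a) with some successor in Z. Already a fixed point.
Sat(E[a U (a | b)]) = {m0, m1, m2, m3, m4, m5}
Sat(q & E[a U (a | b)]) = {m3, m4}
EF (q & E[a U (a | b)]): least fixpoint, start Z0 = {m3, m4}, add states with some successor in Z. Z1 = {m3, m4, m5}; fixed.
Sat(EF (q & E[a U (a | b)])) = {m3, m4, m5}
E[a U EF (q & E[a U (a | b)])]: least fixpoint, start Z0 = Sat(EF (q & E[a U (a | b)])) = {m3, m4, m5}, add states in Sat(a) with some successor in Z. Already a fixed point.
Sat(E[a U EF (q & E[a U (a | b)])]) = {m3, m4, m5}

{m3, m4, m5}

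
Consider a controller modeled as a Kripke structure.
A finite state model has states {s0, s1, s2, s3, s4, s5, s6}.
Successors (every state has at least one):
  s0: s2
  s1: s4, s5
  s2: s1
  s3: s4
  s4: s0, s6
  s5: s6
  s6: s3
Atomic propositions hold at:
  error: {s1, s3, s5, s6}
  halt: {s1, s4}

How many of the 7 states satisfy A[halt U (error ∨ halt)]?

5

Sat(error ∨ halt) = {s1, s3, s4, s5, s6}
A[halt U (error ∨ halt)]: least fixpoint, start Z0 = Sat((error ∨ halt)) = {s1, s3, s4, s5, s6}, add states in Sat(halt) with every successor in Z. Already a fixed point.
Sat(A[halt U (error ∨ halt)]) = {s1, s3, s4, s5, s6}
|Sat(A[halt U (error ∨ halt)])| = |{s1, s3, s4, s5, s6}| = 5.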